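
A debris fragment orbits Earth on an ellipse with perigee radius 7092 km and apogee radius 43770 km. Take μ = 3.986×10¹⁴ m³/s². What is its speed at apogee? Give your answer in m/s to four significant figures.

Semi-major axis a = (r_p + r_a)/2 = 25431 km = 2.543×10⁷ m.
Vis-viva: v² = μ(2/r − 1/a) = 3.986×10¹⁴ × (4.569×10⁻⁸ − 3.932×10⁻⁸) = 2.540×10⁶ m²/s².
v = 1594 m/s.

v ≈ 1594 m/s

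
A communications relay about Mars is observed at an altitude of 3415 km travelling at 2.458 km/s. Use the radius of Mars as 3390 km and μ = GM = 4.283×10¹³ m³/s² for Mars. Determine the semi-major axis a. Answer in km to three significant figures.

r = 3390 + 3415 = 6805.0 km = 6.805×10⁶ m.
Specific orbital energy ε = v²/2 − μ/r = (2458)²/2 − 4.283×10¹³/6.805×10⁶ = -3.273×10⁶ J/kg.
Since ε = −μ/(2a), a = −μ/(2ε) = 6.543×10⁶ m = 6542.9 km.

a ≈ 6540 km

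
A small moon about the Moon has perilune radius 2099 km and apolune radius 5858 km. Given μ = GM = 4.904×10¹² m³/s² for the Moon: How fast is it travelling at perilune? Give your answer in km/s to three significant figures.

Semi-major axis a = (r_p + r_a)/2 = 3978.5 km = 3.978×10⁶ m.
Vis-viva: v² = μ(2/r − 1/a) = 4.904×10¹² × (9.528×10⁻⁷ − 2.514×10⁻⁷) = 3.440×10⁶ m²/s².
v = 1855 m/s = 1.855 km/s.

v ≈ 1.85 km/s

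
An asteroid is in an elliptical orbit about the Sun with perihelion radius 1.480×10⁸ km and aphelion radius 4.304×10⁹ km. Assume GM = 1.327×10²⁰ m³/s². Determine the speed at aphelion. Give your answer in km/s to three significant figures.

v ≈ 1.43 km/s

Semi-major axis a = (r_p + r_a)/2 = 2.2260×10⁹ km = 2.226×10¹² m.
Vis-viva: v² = μ(2/r − 1/a) = 1.327×10²⁰ × (4.647×10⁻¹³ − 4.492×10⁻¹³) = 2.050×10⁶ m²/s².
v = 1432 m/s = 1.432 km/s.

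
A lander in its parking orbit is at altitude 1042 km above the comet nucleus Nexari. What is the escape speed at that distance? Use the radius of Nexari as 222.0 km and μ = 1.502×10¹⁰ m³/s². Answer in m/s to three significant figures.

r = 222.0 + 1042 = 1264.0 km = 1.2640×10⁶ m.
Escape speed v_esc = √(2μ/r) = √(2 × 1.502×10¹⁰ / 1.264×10⁶) = √(2.377×10⁴) = 154.2 m/s.

v_esc ≈ 154 m/s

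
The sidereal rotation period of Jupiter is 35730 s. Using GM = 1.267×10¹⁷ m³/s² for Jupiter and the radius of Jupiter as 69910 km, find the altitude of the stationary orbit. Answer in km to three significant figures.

h_sync ≈ 90100 km

A synchronous orbit has period T, so by Kepler's third law a = (μT²/4π²)^(1/3).
μT²/4π² = 1.267×10¹⁷ × (3.573×10⁴)² / 39.48 = 4.097×10²⁴ m³.
a = 1.600×10⁸ m = 1.6002×10⁵ km.
Altitude h = a − R = 1.6002×10⁵ − 69910 = 90105 km.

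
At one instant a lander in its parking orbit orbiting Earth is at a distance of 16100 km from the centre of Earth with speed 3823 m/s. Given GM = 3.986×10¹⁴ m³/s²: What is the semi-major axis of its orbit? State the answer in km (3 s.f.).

r = 1.610×10⁷ m.
Vis-viva rearranged: 1/a = 2/r − v²/μ = 1.242×10⁻⁷ − 3.667×10⁻⁸ = 8.756×10⁻⁸ m⁻¹.
a = 1.142×10⁷ m = 11421 km.

a ≈ 11400 km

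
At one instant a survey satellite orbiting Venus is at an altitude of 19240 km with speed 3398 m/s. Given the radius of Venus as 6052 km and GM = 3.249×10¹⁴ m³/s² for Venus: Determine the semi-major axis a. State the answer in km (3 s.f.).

r = 6052 + 19240 = 25292 km = 2.529×10⁷ m.
Vis-viva rearranged: 1/a = 2/r − v²/μ = 7.908×10⁻⁸ − 3.554×10⁻⁸ = 4.354×10⁻⁸ m⁻¹.
a = 2.297×10⁷ m = 22968 km.

a ≈ 23000 km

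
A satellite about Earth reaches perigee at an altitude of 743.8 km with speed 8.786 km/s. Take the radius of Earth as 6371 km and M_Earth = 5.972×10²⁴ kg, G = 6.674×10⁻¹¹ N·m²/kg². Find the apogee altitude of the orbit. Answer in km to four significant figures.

μ = GM = 6.674×10⁻¹¹ × 5.972×10²⁴ = 3.986×10¹⁴ m³/s².
r_p = 6371 + 743.8 = 7114.8 km = 7.115×10⁶ m.
Specific energy ε = v²/2 − μ/r = -1.742×10⁷ J/kg, so a = −μ/(2ε) = 1.144×10⁷ m.
The apsides satisfy r_p + r_a = 2a, so the apogee radius is 2a − r_p = 1.576×10⁷ m = 15761 km.
Apogee altitude = 15761 − 6371 = 9390.2 km.

apogee altitude ≈ 9390 km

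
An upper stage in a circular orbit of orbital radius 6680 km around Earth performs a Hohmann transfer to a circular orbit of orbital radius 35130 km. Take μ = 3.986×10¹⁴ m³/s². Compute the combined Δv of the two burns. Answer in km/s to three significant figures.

Δv_total ≈ 3.75 km/s

r₁ = 6680 km = 6.680×10⁶ m.
r₂ = 35130 km = 3.513×10⁷ m.
Transfer ellipse a_t = (r₁ + r₂)/2 = 2.090×10⁷ m.
At r₁: circular v_c1 = √(μ/r₁) = 7725 m/s; transfer-perigee v_p = √[μ(2/r₁ − 1/a_t)] = 10010 m/s.
Δv₁ = v_p − v_c1 = 2289 m/s.
At r₂: circular v_c2 = √(μ/r₂) = 3368 m/s; transfer-apogee v_a = √[μ(2/r₂ − 1/a_t)] = 1904 m/s.
Δv₂ = v_c2 − v_a = 1464 m/s.
Total Δv = Δv₁ + Δv₂ = 3753 m/s = 3.753 km/s.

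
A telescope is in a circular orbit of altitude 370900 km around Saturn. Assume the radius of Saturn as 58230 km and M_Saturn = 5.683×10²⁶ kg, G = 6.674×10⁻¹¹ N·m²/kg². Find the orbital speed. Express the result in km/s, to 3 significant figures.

v ≈ 9.40 km/s

μ = GM = 6.674×10⁻¹¹ × 5.683×10²⁶ = 3.793×10¹⁶ m³/s².
r = 58230 + 370900 = 429130 km = 4.2913×10⁸ m.
For a circular orbit v = √(μ/r) = √(3.793×10¹⁶ / 4.291×10⁸) = √(8.838×10⁷) = 9401 m/s.
That is 9.401 km/s.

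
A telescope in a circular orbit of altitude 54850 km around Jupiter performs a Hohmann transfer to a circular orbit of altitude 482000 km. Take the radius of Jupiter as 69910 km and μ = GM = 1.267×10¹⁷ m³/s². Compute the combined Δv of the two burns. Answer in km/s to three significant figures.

Δv_total ≈ 14.8 km/s

r₁ = 69910 + 54850 = 124760 km = 1.2476×10⁸ m.
r₂ = 69910 + 482000 = 551910 km = 5.5191×10⁸ m.
Transfer ellipse a_t = (r₁ + r₂)/2 = 3.383×10⁸ m.
At r₁: circular v_c1 = √(μ/r₁) = 31870 m/s; transfer-perijove v_p = √[μ(2/r₁ − 1/a_t)] = 40700 m/s.
Δv₁ = v_p − v_c1 = 8834 m/s.
At r₂: circular v_c2 = √(μ/r₂) = 15150 m/s; transfer-apojove v_a = √[μ(2/r₂ − 1/a_t)] = 9201 m/s.
Δv₂ = v_c2 − v_a = 5951 m/s.
Total Δv = Δv₁ + Δv₂ = 14780 m/s = 14.78 km/s.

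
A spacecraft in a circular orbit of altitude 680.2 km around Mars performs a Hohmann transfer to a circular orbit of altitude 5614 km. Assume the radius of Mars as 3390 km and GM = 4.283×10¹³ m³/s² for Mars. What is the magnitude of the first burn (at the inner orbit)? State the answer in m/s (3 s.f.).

Δv ≈ 563 m/s

r₁ = 3390 + 680.2 = 4070.2 km = 4.0702×10⁶ m.
r₂ = 3390 + 5614 = 9004.0 km = 9.0040×10⁶ m.
Transfer ellipse a_t = (r₁ + r₂)/2 = 6.537×10⁶ m.
At r₁: circular v_c1 = √(μ/r₁) = 3244 m/s; transfer-periapsis v_p = √[μ(2/r₁ − 1/a_t)] = 3807 m/s.
Δv₁ = v_p − v_c1 = 563.2 m/s.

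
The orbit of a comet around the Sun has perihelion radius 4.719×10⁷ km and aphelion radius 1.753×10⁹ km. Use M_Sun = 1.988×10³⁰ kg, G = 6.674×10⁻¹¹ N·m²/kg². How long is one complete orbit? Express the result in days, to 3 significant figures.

T ≈ 5390 days

μ = GM = 6.674×10⁻¹¹ × 1.988×10³⁰ = 1.327×10²⁰ m³/s².
Semi-major axis a = (r_p + r_a)/2 = (4.7190×10⁷ + 1.7530×10⁹)/2 = 9.0010×10⁸ km = 9.001×10¹¹ m.
By Kepler's third law T = 2π√(a³/μ) = 2π × 7.414×10⁷ = 4.658×10⁸ s.
= 5391 days.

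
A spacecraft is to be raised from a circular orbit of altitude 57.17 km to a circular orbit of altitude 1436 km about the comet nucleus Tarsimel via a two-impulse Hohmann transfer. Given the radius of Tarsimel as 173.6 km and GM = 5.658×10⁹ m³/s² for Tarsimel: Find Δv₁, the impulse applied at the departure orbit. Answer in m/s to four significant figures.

Δv ≈ 50.51 m/s

r₁ = 173.6 + 57.17 = 230.77 km = 2.3077×10⁵ m.
r₂ = 173.6 + 1436 = 1609.6 km = 1.6096×10⁶ m.
Transfer ellipse a_t = (r₁ + r₂)/2 = 9.202×10⁵ m.
At r₁: circular v_c1 = √(μ/r₁) = 156.6 m/s; transfer-periapsis v_p = √[μ(2/r₁ − 1/a_t)] = 207.1 m/s.
Δv₁ = v_p − v_c1 = 50.51 m/s.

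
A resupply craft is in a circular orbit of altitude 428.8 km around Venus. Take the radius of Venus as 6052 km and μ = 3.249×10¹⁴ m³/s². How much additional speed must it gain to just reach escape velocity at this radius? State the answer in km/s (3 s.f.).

Δv ≈ 2.93 km/s

r = 6052 + 428.8 = 6480.8 km = 6.4808×10⁶ m.
Circular speed v_c = √(μ/r) = 7080 m/s.
Escape speed v_esc = √(2μ/r) = √2 × v_c = 10010 m/s.
Δv = v_esc − v_c = 2933 m/s = 2.933 km/s.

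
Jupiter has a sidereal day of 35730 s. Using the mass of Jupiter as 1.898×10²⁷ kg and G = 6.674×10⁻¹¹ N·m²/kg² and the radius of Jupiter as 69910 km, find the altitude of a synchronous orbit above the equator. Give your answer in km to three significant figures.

μ = GM = 6.674×10⁻¹¹ × 1.898×10²⁷ = 1.267×10¹⁷ m³/s².
A synchronous orbit has period T, so by Kepler's third law a = (μT²/4π²)^(1/3).
μT²/4π² = 1.267×10¹⁷ × (3.573×10⁴)² / 39.48 = 4.096×10²⁴ m³.
a = 1.600×10⁸ m = 1.6000×10⁵ km.
Altitude h = a − R = 1.6000×10⁵ − 69910 = 90094 km.

h_sync ≈ 90100 km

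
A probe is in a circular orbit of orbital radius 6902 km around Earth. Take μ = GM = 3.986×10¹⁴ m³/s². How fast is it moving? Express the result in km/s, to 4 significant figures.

v ≈ 7.599 km/s

r = 6902 km = 6.902×10⁶ m.
For a circular orbit v = √(μ/r) = √(3.986×10¹⁴ / 6.902×10⁶) = √(5.775×10⁷) = 7599 m/s.
That is 7.599 km/s.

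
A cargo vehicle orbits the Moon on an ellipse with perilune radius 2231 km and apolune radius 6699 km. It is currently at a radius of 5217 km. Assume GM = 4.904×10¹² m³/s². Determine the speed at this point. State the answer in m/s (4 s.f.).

Semi-major axis a = (r_p + r_a)/2 = 4465.0 km = 4.465×10⁶ m.
Vis-viva: v² = μ(2/r − 1/a) = 4.904×10¹² × (3.834×10⁻⁷ − 2.240×10⁻⁷) = 7.817×10⁵ m²/s².
v = 884.1 m/s.

v ≈ 884.1 m/s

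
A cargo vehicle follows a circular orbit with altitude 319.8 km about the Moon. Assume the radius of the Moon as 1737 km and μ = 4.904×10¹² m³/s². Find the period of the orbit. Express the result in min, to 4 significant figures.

r = 1737 + 319.8 = 2056.8 km = 2.0568×10⁶ m.
Kepler's third law: T = 2π√(r³/μ) = 2π√((2.057×10⁶)³ / 4.904×10¹²).
r³/μ = 1.774×10⁶ s², so T = 2π × 1.332×10³ = 8.369×10³ s.
Converting: 8.369×10³ s ÷ 60.00 = 139.5 min.

T ≈ 139.5 min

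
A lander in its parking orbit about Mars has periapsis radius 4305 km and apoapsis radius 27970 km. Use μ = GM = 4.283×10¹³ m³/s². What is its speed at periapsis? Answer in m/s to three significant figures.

Semi-major axis a = (r_p + r_a)/2 = 16138 km = 1.614×10⁷ m.
Vis-viva: v² = μ(2/r − 1/a) = 4.283×10¹³ × (4.646×10⁻⁷ − 6.197×10⁻⁸) = 1.724×10⁷ m²/s².
v = 4153 m/s.

v ≈ 4150 m/s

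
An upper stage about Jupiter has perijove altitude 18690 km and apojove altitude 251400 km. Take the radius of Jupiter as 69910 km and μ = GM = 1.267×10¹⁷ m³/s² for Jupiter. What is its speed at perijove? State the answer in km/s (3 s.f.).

r_p = 69910 + 18690 = 88600 km = 8.8600×10⁷ m.
r_a = 69910 + 251400 = 321310 km = 3.2131×10⁸ m.
Semi-major axis a = (r_p + r_a)/2 = 2.0496×10⁵ km = 2.050×10⁸ m.
Vis-viva: v² = μ(2/r − 1/a) = 1.267×10¹⁷ × (2.257×10⁻⁸ − 4.879×10⁻⁹) = 2.242×10⁹ m²/s².
v = 47350 m/s = 47.35 km/s.

v ≈ 47.3 km/s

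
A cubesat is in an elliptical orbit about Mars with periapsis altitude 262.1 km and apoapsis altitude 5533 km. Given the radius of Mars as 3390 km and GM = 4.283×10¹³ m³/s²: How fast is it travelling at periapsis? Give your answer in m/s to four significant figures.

v ≈ 4080 m/s

r_p = 3390 + 262.1 = 3652.1 km = 3.6521×10⁶ m.
r_a = 3390 + 5533 = 8923.0 km = 8.9230×10⁶ m.
Semi-major axis a = (r_p + r_a)/2 = 6287.6 km = 6.288×10⁶ m.
Vis-viva: v² = μ(2/r − 1/a) = 4.283×10¹³ × (5.476×10⁻⁷ − 1.590×10⁻⁷) = 1.664×10⁷ m²/s².
v = 4080 m/s.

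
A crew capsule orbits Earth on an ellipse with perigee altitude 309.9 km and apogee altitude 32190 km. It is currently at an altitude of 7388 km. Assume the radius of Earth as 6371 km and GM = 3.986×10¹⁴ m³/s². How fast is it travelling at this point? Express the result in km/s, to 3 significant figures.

v ≈ 6.35 km/s

r_p = 6371 + 309.9 = 6680.9 km = 6.6809×10⁶ m.
r_a = 6371 + 32190 = 38561 km = 3.8561×10⁷ m.
r = 6371 + 7388 = 13759 km = 1.376×10⁷ m.
Semi-major axis a = (r_p + r_a)/2 = 22621 km = 2.262×10⁷ m.
Vis-viva: v² = μ(2/r − 1/a) = 3.986×10¹⁴ × (1.454×10⁻⁷ − 4.421×10⁻⁸) = 4.032×10⁷ m²/s².
v = 6350 m/s = 6.350 km/s.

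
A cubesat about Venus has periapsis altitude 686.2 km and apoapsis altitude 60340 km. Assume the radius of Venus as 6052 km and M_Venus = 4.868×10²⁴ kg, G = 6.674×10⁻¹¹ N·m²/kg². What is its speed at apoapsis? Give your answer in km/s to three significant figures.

v ≈ 0.95 km/s

μ = GM = 6.674×10⁻¹¹ × 4.868×10²⁴ = 3.249×10¹⁴ m³/s².
r_p = 6052 + 686.2 = 6738.2 km = 6.7382×10⁶ m.
r_a = 6052 + 60340 = 66392 km = 6.6392×10⁷ m.
Semi-major axis a = (r_p + r_a)/2 = 36565 km = 3.657×10⁷ m.
Vis-viva: v² = μ(2/r − 1/a) = 3.249×10¹⁴ × (3.012×10⁻⁸ − 2.735×10⁻⁸) = 9.018×10⁵ m²/s².
v = 949.6 m/s = 0.9496 km/s.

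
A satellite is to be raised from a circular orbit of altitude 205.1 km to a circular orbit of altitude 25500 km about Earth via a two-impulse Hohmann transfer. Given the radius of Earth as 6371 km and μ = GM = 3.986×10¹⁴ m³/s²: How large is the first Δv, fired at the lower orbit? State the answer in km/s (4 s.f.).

Δv ≈ 2.239 km/s

r₁ = 6371 + 205.1 = 6576.1 km = 6.5761×10⁶ m.
r₂ = 6371 + 25500 = 31871 km = 3.1871×10⁷ m.
Transfer ellipse a_t = (r₁ + r₂)/2 = 1.922×10⁷ m.
At r₁: circular v_c1 = √(μ/r₁) = 7785 m/s; transfer-perigee v_p = √[μ(2/r₁ − 1/a_t)] = 10020 m/s.
Δv₁ = v_p − v_c1 = 2239 m/s.
= 2.239 km/s.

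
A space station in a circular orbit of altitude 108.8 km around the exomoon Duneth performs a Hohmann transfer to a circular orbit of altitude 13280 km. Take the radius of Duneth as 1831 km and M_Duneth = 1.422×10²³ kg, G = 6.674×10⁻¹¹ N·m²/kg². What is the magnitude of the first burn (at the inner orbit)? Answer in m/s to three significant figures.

Δv ≈ 733 m/s

μ = GM = 6.674×10⁻¹¹ × 1.422×10²³ = 9.490×10¹² m³/s².
r₁ = 1831 + 108.8 = 1939.8 km = 1.9398×10⁶ m.
r₂ = 1831 + 13280 = 15111 km = 1.5111×10⁷ m.
Transfer ellipse a_t = (r₁ + r₂)/2 = 8.525×10⁶ m.
At r₁: circular v_c1 = √(μ/r₁) = 2212 m/s; transfer-periapsis v_p = √[μ(2/r₁ − 1/a_t)] = 2945 m/s.
Δv₁ = v_p − v_c1 = 732.9 m/s.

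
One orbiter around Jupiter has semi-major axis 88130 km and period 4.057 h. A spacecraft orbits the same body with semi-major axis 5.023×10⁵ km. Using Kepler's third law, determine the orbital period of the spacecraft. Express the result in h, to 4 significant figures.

T₂ ≈ 55.20 h

Kepler's third law: T² ∝ a³, so T₂ = T₁ (a₂/a₁)^(3/2).
a₂/a₁ = 5.700, (a₂/a₁)^(3/2) = 13.61.
T₂ = 4.057 × 13.61 = 55.20 h.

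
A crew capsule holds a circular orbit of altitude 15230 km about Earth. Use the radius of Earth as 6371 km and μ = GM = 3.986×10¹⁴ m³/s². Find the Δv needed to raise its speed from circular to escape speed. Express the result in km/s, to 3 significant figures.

Δv ≈ 1.78 km/s

r = 6371 + 15230 = 21601 km = 2.1601×10⁷ m.
Circular speed v_c = √(μ/r) = 4296 m/s.
Escape speed v_esc = √(2μ/r) = √2 × v_c = 6075 m/s.
Δv = v_esc − v_c = 1779 m/s = 1.779 km/s.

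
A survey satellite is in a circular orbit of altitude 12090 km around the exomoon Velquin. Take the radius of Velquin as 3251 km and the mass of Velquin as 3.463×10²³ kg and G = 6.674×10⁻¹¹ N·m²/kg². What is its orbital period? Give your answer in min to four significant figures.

μ = GM = 6.674×10⁻¹¹ × 3.463×10²³ = 2.311×10¹³ m³/s².
r = 3251 + 12090 = 15341 km = 1.5341×10⁷ m.
Kepler's third law: T = 2π√(r³/μ) = 2π√((1.534×10⁷)³ / 2.311×10¹³).
r³/μ = 1.562×10⁸ s², so T = 2π × 1.250×10⁴ = 7.853×10⁴ s.
Converting: 7.853×10⁴ s ÷ 60.00 = 1309 min.

T ≈ 1309 min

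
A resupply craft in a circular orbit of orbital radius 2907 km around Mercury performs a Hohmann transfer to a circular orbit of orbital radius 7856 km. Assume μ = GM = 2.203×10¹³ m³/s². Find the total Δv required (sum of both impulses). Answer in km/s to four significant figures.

r₁ = 2907 km = 2.907×10⁶ m.
r₂ = 7856 km = 7.856×10⁶ m.
Transfer ellipse a_t = (r₁ + r₂)/2 = 5.382×10⁶ m.
At r₁: circular v_c1 = √(μ/r₁) = 2753 m/s; transfer-periherm v_p = √[μ(2/r₁ − 1/a_t)] = 3326 m/s.
Δv₁ = v_p − v_c1 = 573.2 m/s.
At r₂: circular v_c2 = √(μ/r₂) = 1675 m/s; transfer-apoherm v_a = √[μ(2/r₂ − 1/a_t)] = 1231 m/s.
Δv₂ = v_c2 − v_a = 443.8 m/s.
Total Δv = Δv₁ + Δv₂ = 1017 m/s = 1.017 km/s.

Δv_total ≈ 1.017 km/s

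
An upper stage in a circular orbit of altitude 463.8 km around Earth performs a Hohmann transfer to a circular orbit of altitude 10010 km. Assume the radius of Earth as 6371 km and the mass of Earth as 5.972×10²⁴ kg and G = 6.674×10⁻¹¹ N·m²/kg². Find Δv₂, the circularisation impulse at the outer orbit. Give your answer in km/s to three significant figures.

μ = GM = 6.674×10⁻¹¹ × 5.972×10²⁴ = 3.986×10¹⁴ m³/s².
r₁ = 6371 + 463.8 = 6834.8 km = 6.8348×10⁶ m.
r₂ = 6371 + 10010 = 16381 km = 1.6381×10⁷ m.
Transfer ellipse a_t = (r₁ + r₂)/2 = 1.161×10⁷ m.
At r₁: circular v_c1 = √(μ/r₁) = 7636 m/s; transfer-perigee v_p = √[μ(2/r₁ − 1/a_t)] = 9072 m/s.
At r₂: circular v_c2 = √(μ/r₂) = 4933 m/s; transfer-apogee v_a = √[μ(2/r₂ − 1/a_t)] = 3785 m/s.
Δv₂ = v_c2 − v_a = 1148 m/s.
= 1.148 km/s.

Δv ≈ 1.15 km/s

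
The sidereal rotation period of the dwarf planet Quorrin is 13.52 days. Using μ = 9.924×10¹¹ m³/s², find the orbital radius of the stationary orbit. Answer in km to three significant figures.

T = 13.52 days = 1.168×10⁶ s.
A synchronous orbit has period T, so by Kepler's third law a = (μT²/4π²)^(1/3).
μT²/4π² = 9.924×10¹¹ × (1.168×10⁶)² / 39.48 = 3.430×10²² m³.
a = 3.249×10⁷ m = 32491 km.

r_sync ≈ 32500 km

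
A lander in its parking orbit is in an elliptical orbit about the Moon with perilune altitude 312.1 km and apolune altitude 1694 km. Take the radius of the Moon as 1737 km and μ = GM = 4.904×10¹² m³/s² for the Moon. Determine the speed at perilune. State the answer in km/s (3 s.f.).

v ≈ 1.73 km/s

r_p = 1737 + 312.1 = 2049.1 km = 2.0491×10⁶ m.
r_a = 1737 + 1694 = 3431.0 km = 3.4310×10⁶ m.
Semi-major axis a = (r_p + r_a)/2 = 2740.1 km = 2.740×10⁶ m.
Vis-viva: v² = μ(2/r − 1/a) = 4.904×10¹² × (9.760×10⁻⁷ − 3.650×10⁻⁷) = 2.997×10⁶ m²/s².
v = 1731 m/s = 1.731 km/s.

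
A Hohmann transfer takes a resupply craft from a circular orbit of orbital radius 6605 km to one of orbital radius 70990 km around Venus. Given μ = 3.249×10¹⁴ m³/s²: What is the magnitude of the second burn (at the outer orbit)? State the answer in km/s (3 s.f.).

r₁ = 6605 km = 6.605×10⁶ m.
r₂ = 70990 km = 7.099×10⁷ m.
Transfer ellipse a_t = (r₁ + r₂)/2 = 3.880×10⁷ m.
At r₁: circular v_c1 = √(μ/r₁) = 7014 m/s; transfer-periapsis v_p = √[μ(2/r₁ − 1/a_t)] = 9487 m/s.
At r₂: circular v_c2 = √(μ/r₂) = 2139 m/s; transfer-apoapsis v_a = √[μ(2/r₂ − 1/a_t)] = 882.7 m/s.
Δv₂ = v_c2 − v_a = 1257 m/s.
= 1.257 km/s.

Δv ≈ 1.26 km/s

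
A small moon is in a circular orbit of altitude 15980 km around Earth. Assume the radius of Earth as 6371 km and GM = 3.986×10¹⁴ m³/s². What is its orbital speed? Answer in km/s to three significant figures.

v ≈ 4.22 km/s

r = 6371 + 15980 = 22351 km = 2.2351×10⁷ m.
For a circular orbit v = √(μ/r) = √(3.986×10¹⁴ / 2.235×10⁷) = √(1.783×10⁷) = 4223 m/s.
That is 4.223 km/s.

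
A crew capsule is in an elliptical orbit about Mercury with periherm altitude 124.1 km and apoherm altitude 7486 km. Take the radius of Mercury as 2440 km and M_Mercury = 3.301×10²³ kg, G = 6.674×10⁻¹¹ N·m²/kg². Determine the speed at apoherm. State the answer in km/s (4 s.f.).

μ = GM = 6.674×10⁻¹¹ × 3.301×10²³ = 2.203×10¹³ m³/s².
r_p = 2440 + 124.1 = 2564.1 km = 2.5641×10⁶ m.
r_a = 2440 + 7486 = 9926.0 km = 9.9260×10⁶ m.
Semi-major axis a = (r_p + r_a)/2 = 6245.1 km = 6.245×10⁶ m.
Vis-viva: v² = μ(2/r − 1/a) = 2.203×10¹³ × (2.015×10⁻⁷ − 1.601×10⁻⁷) = 9.113×10⁵ m²/s².
v = 954.6 m/s = 0.9546 km/s.

v ≈ 0.9546 km/s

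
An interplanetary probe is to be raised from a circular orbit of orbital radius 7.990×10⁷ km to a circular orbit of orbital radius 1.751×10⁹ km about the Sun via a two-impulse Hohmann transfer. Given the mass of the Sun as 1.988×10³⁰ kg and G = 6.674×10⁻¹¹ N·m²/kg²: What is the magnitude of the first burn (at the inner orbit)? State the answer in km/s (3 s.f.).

Δv ≈ 15.6 km/s

μ = GM = 6.674×10⁻¹¹ × 1.988×10³⁰ = 1.327×10²⁰ m³/s².
r₁ = 7.990×10⁷ km = 7.990×10¹⁰ m.
r₂ = 1.751×10⁹ km = 1.751×10¹² m.
Transfer ellipse a_t = (r₁ + r₂)/2 = 9.154×10¹¹ m.
At r₁: circular v_c1 = √(μ/r₁) = 40750 m/s; transfer-perihelion v_p = √[μ(2/r₁ − 1/a_t)] = 56360 m/s.
Δv₁ = v_p − v_c1 = 15610 m/s.
= 15.61 km/s.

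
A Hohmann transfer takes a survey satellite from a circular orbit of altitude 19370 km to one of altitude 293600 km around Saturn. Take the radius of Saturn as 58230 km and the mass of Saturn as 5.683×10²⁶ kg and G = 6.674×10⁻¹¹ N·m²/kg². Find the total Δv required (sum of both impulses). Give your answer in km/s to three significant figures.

μ = GM = 6.674×10⁻¹¹ × 5.683×10²⁶ = 3.793×10¹⁶ m³/s².
r₁ = 58230 + 19370 = 77600 km = 7.7600×10⁷ m.
r₂ = 58230 + 293600 = 351830 km = 3.5183×10⁸ m.
Transfer ellipse a_t = (r₁ + r₂)/2 = 2.147×10⁸ m.
At r₁: circular v_c1 = √(μ/r₁) = 22110 m/s; transfer-perikrone v_p = √[μ(2/r₁ − 1/a_t)] = 28300 m/s.
Δv₁ = v_p − v_c1 = 6192 m/s.
At r₂: circular v_c2 = √(μ/r₂) = 10380 m/s; transfer-apokrone v_a = √[μ(2/r₂ − 1/a_t)] = 6242 m/s.
Δv₂ = v_c2 − v_a = 4141 m/s.
Total Δv = Δv₁ + Δv₂ = 10330 m/s = 10.33 km/s.

Δv_total ≈ 10.3 km/s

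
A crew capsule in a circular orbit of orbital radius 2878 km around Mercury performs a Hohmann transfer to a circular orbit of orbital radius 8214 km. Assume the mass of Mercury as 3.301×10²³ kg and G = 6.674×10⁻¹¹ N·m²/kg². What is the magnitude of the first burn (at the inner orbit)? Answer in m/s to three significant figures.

μ = GM = 6.674×10⁻¹¹ × 3.301×10²³ = 2.203×10¹³ m³/s².
r₁ = 2878 km = 2.878×10⁶ m.
r₂ = 8214 km = 8.214×10⁶ m.
Transfer ellipse a_t = (r₁ + r₂)/2 = 5.546×10⁶ m.
At r₁: circular v_c1 = √(μ/r₁) = 2767 m/s; transfer-periherm v_p = √[μ(2/r₁ − 1/a_t)] = 3367 m/s.
Δv₁ = v_p − v_c1 = 600.4 m/s.

Δv ≈ 600 m/s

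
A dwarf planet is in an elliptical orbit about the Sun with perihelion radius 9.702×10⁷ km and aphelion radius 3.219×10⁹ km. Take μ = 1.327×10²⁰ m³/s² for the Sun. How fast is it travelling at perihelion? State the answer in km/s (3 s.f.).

Semi-major axis a = (r_p + r_a)/2 = 1.6580×10⁹ km = 1.658×10¹² m.
Vis-viva: v² = μ(2/r − 1/a) = 1.327×10²⁰ × (2.061×10⁻¹¹ − 6.031×10⁻¹³) = 2.655×10⁹ m²/s².
v = 51530 m/s = 51.53 km/s.

v ≈ 51.5 km/s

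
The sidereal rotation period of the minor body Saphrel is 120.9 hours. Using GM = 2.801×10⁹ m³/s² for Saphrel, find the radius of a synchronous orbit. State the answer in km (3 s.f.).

r_sync ≈ 2380 km

T = 120.9 hours = 4.352×10⁵ s.
A synchronous orbit has period T, so by Kepler's third law a = (μT²/4π²)^(1/3).
μT²/4π² = 2.801×10⁹ × (4.352×10⁵)² / 39.48 = 1.344×10¹⁹ m³.
a = 2.378×10⁶ m = 2377.6 km.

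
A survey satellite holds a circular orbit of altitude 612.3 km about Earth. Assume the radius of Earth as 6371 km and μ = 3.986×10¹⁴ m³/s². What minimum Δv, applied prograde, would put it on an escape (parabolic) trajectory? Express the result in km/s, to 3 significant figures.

r = 6371 + 612.3 = 6983.3 km = 6.9833×10⁶ m.
Circular speed v_c = √(μ/r) = 7555 m/s.
Escape speed v_esc = √(2μ/r) = √2 × v_c = 10680 m/s.
Δv = v_esc − v_c = 3129 m/s = 3.129 km/s.

Δv ≈ 3.13 km/s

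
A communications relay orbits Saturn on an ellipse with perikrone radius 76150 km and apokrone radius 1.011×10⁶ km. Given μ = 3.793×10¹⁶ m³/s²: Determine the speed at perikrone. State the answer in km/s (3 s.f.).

v ≈ 30.4 km/s

Semi-major axis a = (r_p + r_a)/2 = 5.4358×10⁵ km = 5.436×10⁸ m.
Vis-viva: v² = μ(2/r − 1/a) = 3.793×10¹⁶ × (2.626×10⁻⁸ − 1.840×10⁻⁹) = 9.264×10⁸ m²/s².
v = 30440 m/s = 30.44 km/s.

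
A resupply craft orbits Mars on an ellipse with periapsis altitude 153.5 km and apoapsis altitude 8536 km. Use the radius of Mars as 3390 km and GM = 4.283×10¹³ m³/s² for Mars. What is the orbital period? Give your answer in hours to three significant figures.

T ≈ 5.74 hours

r_p = 3390 + 153.5 = 3543.5 km = 3.5435×10⁶ m.
r_a = 3390 + 8536 = 11926 km = 1.1926×10⁷ m.
Semi-major axis a = (r_p + r_a)/2 = (3543.5 + 11926)/2 = 7734.8 km = 7.735×10⁶ m.
By Kepler's third law T = 2π√(a³/μ) = 2π × 3.287×10³ = 2.065×10⁴ s.
= 5.737 hours.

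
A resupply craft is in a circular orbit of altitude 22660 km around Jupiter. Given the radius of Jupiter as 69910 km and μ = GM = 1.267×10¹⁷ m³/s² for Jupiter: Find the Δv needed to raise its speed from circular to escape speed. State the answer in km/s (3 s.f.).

r = 69910 + 22660 = 92570 km = 9.2570×10⁷ m.
Circular speed v_c = √(μ/r) = 37000 m/s.
Escape speed v_esc = √(2μ/r) = √2 × v_c = 52320 m/s.
Δv = v_esc − v_c = 15320 m/s = 15.32 km/s.

Δv ≈ 15.3 km/s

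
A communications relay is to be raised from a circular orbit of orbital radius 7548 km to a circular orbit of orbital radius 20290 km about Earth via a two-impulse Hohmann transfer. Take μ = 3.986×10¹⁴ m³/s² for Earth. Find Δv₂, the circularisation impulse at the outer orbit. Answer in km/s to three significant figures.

r₁ = 7548 km = 7.548×10⁶ m.
r₂ = 20290 km = 2.029×10⁷ m.
Transfer ellipse a_t = (r₁ + r₂)/2 = 1.392×10⁷ m.
At r₁: circular v_c1 = √(μ/r₁) = 7267 m/s; transfer-perigee v_p = √[μ(2/r₁ − 1/a_t)] = 8774 m/s.
At r₂: circular v_c2 = √(μ/r₂) = 4432 m/s; transfer-apogee v_a = √[μ(2/r₂ − 1/a_t)] = 3264 m/s.
Δv₂ = v_c2 − v_a = 1168 m/s.
= 1.168 km/s.

Δv ≈ 1.17 km/s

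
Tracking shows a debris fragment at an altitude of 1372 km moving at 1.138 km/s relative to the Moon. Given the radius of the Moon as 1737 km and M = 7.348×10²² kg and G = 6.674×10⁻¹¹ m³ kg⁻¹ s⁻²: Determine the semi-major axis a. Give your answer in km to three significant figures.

μ = GM = 6.674×10⁻¹¹ × 7.348×10²² = 4.904×10¹² m³/s².
r = 1737 + 1372 = 3109.0 km = 3.109×10⁶ m.
Vis-viva rearranged: 1/a = 2/r − v²/μ = 6.433×10⁻⁷ − 2.641×10⁻⁷ = 3.792×10⁻⁷ m⁻¹.
a = 2.637×10⁶ m = 2637.0 km.

a ≈ 2640 km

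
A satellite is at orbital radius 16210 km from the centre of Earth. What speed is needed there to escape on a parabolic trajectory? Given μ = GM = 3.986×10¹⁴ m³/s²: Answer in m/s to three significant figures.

v_esc ≈ 7010 m/s

r = 16210 km = 1.621×10⁷ m.
Escape speed v_esc = √(2μ/r) = √(2 × 3.986×10¹⁴ / 1.621×10⁷) = √(4.918×10⁷) = 7013 m/s.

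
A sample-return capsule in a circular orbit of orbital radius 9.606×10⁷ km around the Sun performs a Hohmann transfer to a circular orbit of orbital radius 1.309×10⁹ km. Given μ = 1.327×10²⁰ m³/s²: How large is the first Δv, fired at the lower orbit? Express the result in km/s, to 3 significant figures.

Δv ≈ 13.6 km/s

r₁ = 9.606×10⁷ km = 9.606×10¹⁰ m.
r₂ = 1.309×10⁹ km = 1.309×10¹² m.
Transfer ellipse a_t = (r₁ + r₂)/2 = 7.025×10¹¹ m.
At r₁: circular v_c1 = √(μ/r₁) = 37170 m/s; transfer-perihelion v_p = √[μ(2/r₁ − 1/a_t)] = 50730 m/s.
Δv₁ = v_p − v_c1 = 13570 m/s.
= 13.57 km/s.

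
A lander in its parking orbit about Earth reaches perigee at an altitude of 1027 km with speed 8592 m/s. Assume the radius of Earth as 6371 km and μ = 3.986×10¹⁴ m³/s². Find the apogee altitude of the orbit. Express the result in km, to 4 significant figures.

r_p = 6371 + 1027 = 7398.0 km = 7.398×10⁶ m.
Specific energy ε = v²/2 − μ/r = -1.697×10⁷ J/kg, so a = −μ/(2ε) = 1.175×10⁷ m.
The apsides satisfy r_p + r_a = 2a, so the apogee radius is 2a − r_p = 1.609×10⁷ m = 16093 km.
Apogee altitude = 16093 − 6371 = 9722.0 km.

apogee altitude ≈ 9722 km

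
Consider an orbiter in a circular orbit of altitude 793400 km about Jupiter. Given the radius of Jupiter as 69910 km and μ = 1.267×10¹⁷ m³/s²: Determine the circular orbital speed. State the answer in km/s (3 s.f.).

v ≈ 12.1 km/s

r = 69910 + 793400 = 863310 km = 8.6331×10⁸ m.
For a circular orbit v = √(μ/r) = √(1.267×10¹⁷ / 8.633×10⁸) = √(1.468×10⁸) = 12110 m/s.
That is 12.11 km/s.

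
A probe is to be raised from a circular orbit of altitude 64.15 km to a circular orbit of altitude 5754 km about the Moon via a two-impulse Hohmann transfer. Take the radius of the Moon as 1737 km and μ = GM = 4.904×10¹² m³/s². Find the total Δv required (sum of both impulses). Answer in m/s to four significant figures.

r₁ = 1737 + 64.15 = 1801.2 km = 1.8012×10⁶ m.
r₂ = 1737 + 5754 = 7491.0 km = 7.4910×10⁶ m.
Transfer ellipse a_t = (r₁ + r₂)/2 = 4.646×10⁶ m.
At r₁: circular v_c1 = √(μ/r₁) = 1650 m/s; transfer-perilune v_p = √[μ(2/r₁ − 1/a_t)] = 2095 m/s.
Δv₁ = v_p − v_c1 = 445.1 m/s.
At r₂: circular v_c2 = √(μ/r₂) = 809.1 m/s; transfer-apolune v_a = √[μ(2/r₂ − 1/a_t)] = 503.8 m/s.
Δv₂ = v_c2 − v_a = 305.3 m/s.
Total Δv = Δv₁ + Δv₂ = 750.5 m/s.

Δv_total ≈ 750.5 m/s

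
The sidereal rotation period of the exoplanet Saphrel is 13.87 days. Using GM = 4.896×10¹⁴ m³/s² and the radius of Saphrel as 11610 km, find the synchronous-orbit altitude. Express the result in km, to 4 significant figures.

h_sync ≈ 2.495×10⁵ km

T = 13.87 days = 1.198×10⁶ s.
A synchronous orbit has period T, so by Kepler's third law a = (μT²/4π²)^(1/3).
μT²/4π² = 4.896×10¹⁴ × (1.198×10⁶)² / 39.48 = 1.781×10²⁵ m³.
a = 2.611×10⁸ m = 2.6115×10⁵ km.
Altitude h = a − R = 2.6115×10⁵ − 11610 = 2.4954×10⁵ km.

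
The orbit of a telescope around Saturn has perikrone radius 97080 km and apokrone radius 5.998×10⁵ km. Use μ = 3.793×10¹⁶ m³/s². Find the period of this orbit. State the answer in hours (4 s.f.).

Semi-major axis a = (r_p + r_a)/2 = (97080 + 5.9980×10⁵)/2 = 3.4844×10⁵ km = 3.484×10⁸ m.
By Kepler's third law T = 2π√(a³/μ) = 2π × 3.340×10⁴ = 2.098×10⁵ s.
= 58.29 hours.

T ≈ 58.29 hours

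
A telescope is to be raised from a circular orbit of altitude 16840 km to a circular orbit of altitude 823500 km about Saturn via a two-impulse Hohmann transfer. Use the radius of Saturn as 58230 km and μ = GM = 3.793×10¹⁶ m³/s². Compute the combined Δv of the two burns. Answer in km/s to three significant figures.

r₁ = 58230 + 16840 = 75070 km = 7.5070×10⁷ m.
r₂ = 58230 + 823500 = 881730 km = 8.8173×10⁸ m.
Transfer ellipse a_t = (r₁ + r₂)/2 = 4.784×10⁸ m.
At r₁: circular v_c1 = √(μ/r₁) = 22480 m/s; transfer-perikrone v_p = √[μ(2/r₁ − 1/a_t)] = 30520 m/s.
Δv₁ = v_p − v_c1 = 8038 m/s.
At r₂: circular v_c2 = √(μ/r₂) = 6559 m/s; transfer-apokrone v_a = √[μ(2/r₂ − 1/a_t)] = 2598 m/s.
Δv₂ = v_c2 − v_a = 3961 m/s.
Total Δv = Δv₁ + Δv₂ = 12000 m/s = 12.00 km/s.

Δv_total ≈ 12.0 km/s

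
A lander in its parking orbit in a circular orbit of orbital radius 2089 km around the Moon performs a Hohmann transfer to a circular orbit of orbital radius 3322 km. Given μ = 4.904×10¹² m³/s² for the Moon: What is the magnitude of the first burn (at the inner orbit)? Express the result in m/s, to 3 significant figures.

Δv ≈ 166 m/s

r₁ = 2089 km = 2.089×10⁶ m.
r₂ = 3322 km = 3.322×10⁶ m.
Transfer ellipse a_t = (r₁ + r₂)/2 = 2.706×10⁶ m.
At r₁: circular v_c1 = √(μ/r₁) = 1532 m/s; transfer-perilune v_p = √[μ(2/r₁ − 1/a_t)] = 1698 m/s.
Δv₁ = v_p − v_c1 = 165.6 m/s.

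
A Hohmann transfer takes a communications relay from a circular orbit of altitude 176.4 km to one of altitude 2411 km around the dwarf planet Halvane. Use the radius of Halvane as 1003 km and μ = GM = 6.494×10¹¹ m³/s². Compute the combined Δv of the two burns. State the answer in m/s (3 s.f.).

r₁ = 1003 + 176.4 = 1179.4 km = 1.1794×10⁶ m.
r₂ = 1003 + 2411 = 3414.0 km = 3.4140×10⁶ m.
Transfer ellipse a_t = (r₁ + r₂)/2 = 2.297×10⁶ m.
At r₁: circular v_c1 = √(μ/r₁) = 742.0 m/s; transfer-periapsis v_p = √[μ(2/r₁ − 1/a_t)] = 904.7 m/s.
Δv₁ = v_p − v_c1 = 162.7 m/s.
At r₂: circular v_c2 = √(μ/r₂) = 436.1 m/s; transfer-apoapsis v_a = √[μ(2/r₂ − 1/a_t)] = 312.5 m/s.
Δv₂ = v_c2 − v_a = 123.6 m/s.
Total Δv = Δv₁ + Δv₂ = 286.3 m/s.

Δv_total ≈ 286 m/s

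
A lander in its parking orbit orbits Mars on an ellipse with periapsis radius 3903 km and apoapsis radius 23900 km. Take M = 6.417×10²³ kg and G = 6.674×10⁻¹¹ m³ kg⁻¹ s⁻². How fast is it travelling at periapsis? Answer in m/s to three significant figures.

μ = GM = 6.674×10⁻¹¹ × 6.417×10²³ = 4.283×10¹³ m³/s².
Semi-major axis a = (r_p + r_a)/2 = 13902 km = 1.390×10⁷ m.
Vis-viva: v² = μ(2/r − 1/a) = 4.283×10¹³ × (5.124×10⁻⁷ − 7.193×10⁻⁸) = 1.886×10⁷ m²/s².
v = 4343 m/s.

v ≈ 4340 m/s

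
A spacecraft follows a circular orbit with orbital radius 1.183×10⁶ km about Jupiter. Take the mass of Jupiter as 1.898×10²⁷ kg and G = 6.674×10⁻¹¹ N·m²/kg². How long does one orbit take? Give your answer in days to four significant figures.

T ≈ 8.314 days

μ = GM = 6.674×10⁻¹¹ × 1.898×10²⁷ = 1.267×10¹⁷ m³/s².
r = 1.183×10⁶ km = 1.183×10⁹ m.
Kepler's third law: T = 2π√(r³/μ) = 2π√((1.183×10⁹)³ / 1.267×10¹⁷).
r³/μ = 1.307×10¹⁰ s², so T = 2π × 1.143×10⁵ = 7.183×10⁵ s.
Converting: 7.183×10⁵ s ÷ 86400 = 8.314 days.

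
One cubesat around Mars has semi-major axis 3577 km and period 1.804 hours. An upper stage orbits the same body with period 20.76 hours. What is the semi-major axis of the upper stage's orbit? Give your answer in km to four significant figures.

a₂ ≈ 18230 km

Kepler's third law: a³ ∝ T², so a₂ = a₁ (T₂/T₁)^(2/3).
T₂/T₁ = 11.51, (T₂/T₁)^(2/3) = 5.097.
a₂ = 3577 × 5.097 = 18230 km.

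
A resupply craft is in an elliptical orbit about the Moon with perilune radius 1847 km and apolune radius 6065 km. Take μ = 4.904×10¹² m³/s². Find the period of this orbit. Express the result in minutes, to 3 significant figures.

T ≈ 372 minutes

Semi-major axis a = (r_p + r_a)/2 = (1847.0 + 6065.0)/2 = 3956.0 km = 3.956×10⁶ m.
By Kepler's third law T = 2π√(a³/μ) = 2π × 3.553×10³ = 2.232×10⁴ s.
= 372.1 minutes.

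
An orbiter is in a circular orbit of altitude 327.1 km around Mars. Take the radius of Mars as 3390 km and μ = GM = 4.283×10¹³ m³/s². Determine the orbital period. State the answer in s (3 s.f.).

T ≈ 6880 s

r = 3390 + 327.1 = 3717.1 km = 3.7171×10⁶ m.
Kepler's third law: T = 2π√(r³/μ) = 2π√((3.717×10⁶)³ / 4.283×10¹³).
r³/μ = 1.199×10⁶ s², so T = 2π × 1.095×10³ = 6.880×10³ s.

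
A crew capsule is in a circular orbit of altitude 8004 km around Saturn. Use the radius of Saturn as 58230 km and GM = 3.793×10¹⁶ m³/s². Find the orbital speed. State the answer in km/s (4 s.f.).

r = 58230 + 8004 = 66234 km = 6.6234×10⁷ m.
For a circular orbit v = √(μ/r) = √(3.793×10¹⁶ / 6.623×10⁷) = √(5.727×10⁸) = 23930 m/s.
That is 23.93 km/s.

v ≈ 23.93 km/s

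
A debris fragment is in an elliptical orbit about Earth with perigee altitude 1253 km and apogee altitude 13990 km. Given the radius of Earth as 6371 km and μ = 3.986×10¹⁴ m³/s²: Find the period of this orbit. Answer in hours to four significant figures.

r_p = 6371 + 1253 = 7624.0 km = 7.6240×10⁶ m.
r_a = 6371 + 13990 = 20361 km = 2.0361×10⁷ m.
Semi-major axis a = (r_p + r_a)/2 = (7624.0 + 20361)/2 = 13992 km = 1.399×10⁷ m.
By Kepler's third law T = 2π√(a³/μ) = 2π × 2.622×10³ = 1.647×10⁴ s.
= 4.576 hours.

T ≈ 4.576 hours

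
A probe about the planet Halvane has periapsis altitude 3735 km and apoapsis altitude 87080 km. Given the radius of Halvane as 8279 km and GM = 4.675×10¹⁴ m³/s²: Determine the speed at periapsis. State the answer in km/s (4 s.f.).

r_p = 8279 + 3735 = 12014 km = 1.2014×10⁷ m.
r_a = 8279 + 87080 = 95359 km = 9.5359×10⁷ m.
Semi-major axis a = (r_p + r_a)/2 = 53686 km = 5.369×10⁷ m.
Vis-viva: v² = μ(2/r − 1/a) = 4.675×10¹⁴ × (1.665×10⁻⁷ − 1.863×10⁻⁸) = 6.912×10⁷ m²/s².
v = 8314 m/s = 8.314 km/s.

v ≈ 8.314 km/s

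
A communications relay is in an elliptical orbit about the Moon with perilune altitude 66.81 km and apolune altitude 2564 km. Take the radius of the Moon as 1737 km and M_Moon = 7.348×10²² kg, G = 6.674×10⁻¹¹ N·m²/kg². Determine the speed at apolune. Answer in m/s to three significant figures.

v ≈ 821 m/s

μ = GM = 6.674×10⁻¹¹ × 7.348×10²² = 4.904×10¹² m³/s².
r_p = 1737 + 66.81 = 1803.8 km = 1.8038×10⁶ m.
r_a = 1737 + 2564 = 4301.0 km = 4.3010×10⁶ m.
Semi-major axis a = (r_p + r_a)/2 = 3052.4 km = 3.052×10⁶ m.
Vis-viva: v² = μ(2/r − 1/a) = 4.904×10¹² × (4.650×10⁻⁷ − 3.276×10⁻⁷) = 6.738×10⁵ m²/s².
v = 820.9 m/s.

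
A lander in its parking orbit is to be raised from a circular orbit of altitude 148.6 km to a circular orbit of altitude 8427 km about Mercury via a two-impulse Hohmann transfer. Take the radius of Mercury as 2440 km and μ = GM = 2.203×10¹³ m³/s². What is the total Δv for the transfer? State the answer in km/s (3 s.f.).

Δv_total ≈ 1.33 km/s

r₁ = 2440 + 148.6 = 2588.6 km = 2.5886×10⁶ m.
r₂ = 2440 + 8427 = 10867 km = 1.0867×10⁷ m.
Transfer ellipse a_t = (r₁ + r₂)/2 = 6.728×10⁶ m.
At r₁: circular v_c1 = √(μ/r₁) = 2917 m/s; transfer-periherm v_p = √[μ(2/r₁ − 1/a_t)] = 3708 m/s.
Δv₁ = v_p − v_c1 = 790.3 m/s.
At r₂: circular v_c2 = √(μ/r₂) = 1424 m/s; transfer-apoherm v_a = √[μ(2/r₂ − 1/a_t)] = 883.2 m/s.
Δv₂ = v_c2 − v_a = 540.6 m/s.
Total Δv = Δv₁ + Δv₂ = 1331 m/s = 1.331 km/s.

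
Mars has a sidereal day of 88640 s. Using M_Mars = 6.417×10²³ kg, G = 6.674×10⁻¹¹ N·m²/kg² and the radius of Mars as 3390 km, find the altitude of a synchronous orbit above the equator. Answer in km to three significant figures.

μ = GM = 6.674×10⁻¹¹ × 6.417×10²³ = 4.283×10¹³ m³/s².
A synchronous orbit has period T, so by Kepler's third law a = (μT²/4π²)^(1/3).
μT²/4π² = 4.283×10¹³ × (8.864×10⁴)² / 39.48 = 8.524×10²¹ m³.
a = 2.043×10⁷ m = 20427 km.
Altitude h = a − R = 20427 − 3390 = 17037 km.

h_sync ≈ 17000 km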